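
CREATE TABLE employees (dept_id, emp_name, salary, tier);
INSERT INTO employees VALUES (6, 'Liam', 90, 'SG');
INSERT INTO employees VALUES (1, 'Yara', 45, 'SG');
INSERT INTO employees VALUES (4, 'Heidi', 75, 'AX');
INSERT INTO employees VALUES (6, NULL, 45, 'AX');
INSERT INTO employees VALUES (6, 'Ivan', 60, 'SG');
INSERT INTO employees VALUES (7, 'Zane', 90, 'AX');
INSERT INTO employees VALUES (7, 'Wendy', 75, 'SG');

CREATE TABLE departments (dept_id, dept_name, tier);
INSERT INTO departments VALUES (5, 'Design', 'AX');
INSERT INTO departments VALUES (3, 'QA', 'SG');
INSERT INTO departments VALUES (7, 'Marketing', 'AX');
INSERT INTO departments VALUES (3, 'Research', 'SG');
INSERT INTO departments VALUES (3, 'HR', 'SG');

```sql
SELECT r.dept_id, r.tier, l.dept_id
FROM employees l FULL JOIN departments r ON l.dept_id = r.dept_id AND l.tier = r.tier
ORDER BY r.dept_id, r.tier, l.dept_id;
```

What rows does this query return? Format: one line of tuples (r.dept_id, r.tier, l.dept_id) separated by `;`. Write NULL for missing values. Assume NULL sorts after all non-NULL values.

(3, SG, NULL); (3, SG, NULL); (3, SG, NULL); (5, AX, NULL); (7, AX, 7); (NULL, NULL, 1); (NULL, NULL, 4); (NULL, NULL, 6); (NULL, NULL, 6); (NULL, NULL, 6); (NULL, NULL, 7)

FULL OUTER JOIN keeps every row from both sides; unmatched rows get NULL for the other side's columns.
Matching on l.dept_id = r.dept_id AND l.tier = r.tier.
- l row (dept_id=6, tier=SG): no match → kept, r columns NULL.
- l row (dept_id=1, tier=SG): no match → kept, r columns NULL.
- l row (dept_id=4, tier=AX): no match → kept, r columns NULL.
- l row (dept_id=6, tier=AX): no match → kept, r columns NULL.
- l row (dept_id=6, tier=SG): no match → kept, r columns NULL.
- l row (dept_id=7, tier=AX): matches 1 r row(s) → 1 output row(s).
- l row (dept_id=7, tier=SG): no match → kept, r columns NULL.
- 4 r row(s) had no l match → kept, l columns NULL.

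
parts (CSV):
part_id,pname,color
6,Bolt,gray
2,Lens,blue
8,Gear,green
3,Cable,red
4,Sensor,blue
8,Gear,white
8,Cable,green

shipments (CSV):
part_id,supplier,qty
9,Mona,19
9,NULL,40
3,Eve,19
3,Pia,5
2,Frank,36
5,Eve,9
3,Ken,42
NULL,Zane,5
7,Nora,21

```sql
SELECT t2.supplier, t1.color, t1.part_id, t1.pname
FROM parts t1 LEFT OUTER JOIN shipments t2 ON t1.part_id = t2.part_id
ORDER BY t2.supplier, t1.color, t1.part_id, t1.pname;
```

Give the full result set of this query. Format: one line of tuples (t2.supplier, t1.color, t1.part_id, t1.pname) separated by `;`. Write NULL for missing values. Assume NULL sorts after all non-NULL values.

(Eve, red, 3, Cable); (Frank, blue, 2, Lens); (Ken, red, 3, Cable); (Pia, red, 3, Cable); (NULL, blue, 4, Sensor); (NULL, gray, 6, Bolt); (NULL, green, 8, Cable); (NULL, green, 8, Gear); (NULL, white, 8, Gear)

LEFT JOIN keeps every row from `parts`; unmatched rows get NULL for `shipments`'s columns.
Matching on t1.part_id = t2.part_id. A NULL in a compared column never satisfies the condition.
Matched pairs: 4; unmatched t1 rows kept: 5.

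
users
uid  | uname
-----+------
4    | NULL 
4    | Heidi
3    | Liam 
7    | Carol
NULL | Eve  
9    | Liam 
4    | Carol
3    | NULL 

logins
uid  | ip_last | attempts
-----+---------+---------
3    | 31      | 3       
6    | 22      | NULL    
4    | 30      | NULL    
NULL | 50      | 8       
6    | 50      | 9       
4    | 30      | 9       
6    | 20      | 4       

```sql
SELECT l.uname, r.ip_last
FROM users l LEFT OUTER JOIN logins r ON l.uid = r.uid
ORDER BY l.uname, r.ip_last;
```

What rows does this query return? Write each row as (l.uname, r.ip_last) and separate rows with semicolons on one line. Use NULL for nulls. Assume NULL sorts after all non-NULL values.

LEFT JOIN keeps every row from `users`; unmatched rows get NULL for `logins`'s columns.
Matching on l.uid = r.uid. A NULL in a compared column never satisfies the condition.
- l[0] uid=4 → 2 match(es) in r → 2 row(s).
- l[1] uid=4 → 2 match(es) in r → 2 row(s).
- l[2] uid=3 → 1 match(es) in r → 1 row(s).
- l[3] uid=7 → no match; kept with NULLs on the r side.
- l[4] uid=NULL → no match; kept with NULLs on the r side.
- l[5] uid=9 → no match; kept with NULLs on the r side.
- l[6] uid=4 → 2 match(es) in r → 2 row(s).
- l[7] uid=3 → 1 match(es) in r → 1 row(s).

(Carol, 30); (Carol, 30); (Carol, NULL); (Eve, NULL); (Heidi, 30); (Heidi, 30); (Liam, 31); (Liam, NULL); (NULL, 30); (NULL, 30); (NULL, 31)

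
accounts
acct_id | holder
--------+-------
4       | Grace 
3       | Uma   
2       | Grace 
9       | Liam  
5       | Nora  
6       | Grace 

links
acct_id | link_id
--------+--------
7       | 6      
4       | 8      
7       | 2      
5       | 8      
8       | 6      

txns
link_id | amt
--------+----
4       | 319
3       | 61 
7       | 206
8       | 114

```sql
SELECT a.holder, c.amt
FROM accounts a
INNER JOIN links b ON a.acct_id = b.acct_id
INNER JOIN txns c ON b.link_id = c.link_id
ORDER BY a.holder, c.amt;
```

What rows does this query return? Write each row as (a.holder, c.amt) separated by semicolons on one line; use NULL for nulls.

Evaluate left to right. First `accounts a INNER JOIN links b` on acct_id: 2 row(s).
Then INNER JOIN `txns c` on link_id: keep only rows whose b.link_id appears in c.

(Grace, 114); (Nora, 114)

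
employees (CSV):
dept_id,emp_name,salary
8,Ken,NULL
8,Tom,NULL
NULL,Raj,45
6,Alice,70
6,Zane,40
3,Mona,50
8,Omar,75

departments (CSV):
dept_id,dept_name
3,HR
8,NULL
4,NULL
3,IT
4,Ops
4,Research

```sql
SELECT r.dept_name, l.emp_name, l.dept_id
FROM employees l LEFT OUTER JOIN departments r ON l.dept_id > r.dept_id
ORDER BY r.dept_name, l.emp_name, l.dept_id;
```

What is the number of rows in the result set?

LEFT JOIN keeps every row from `employees`; unmatched rows get NULL for `departments`'s columns.
Matching on l.dept_id > r.dept_id. A NULL in a compared column never satisfies the condition.
Matched pairs: 25; unmatched l rows kept: 2.
Total: 25 matched + 2 padded = 27 rows.

27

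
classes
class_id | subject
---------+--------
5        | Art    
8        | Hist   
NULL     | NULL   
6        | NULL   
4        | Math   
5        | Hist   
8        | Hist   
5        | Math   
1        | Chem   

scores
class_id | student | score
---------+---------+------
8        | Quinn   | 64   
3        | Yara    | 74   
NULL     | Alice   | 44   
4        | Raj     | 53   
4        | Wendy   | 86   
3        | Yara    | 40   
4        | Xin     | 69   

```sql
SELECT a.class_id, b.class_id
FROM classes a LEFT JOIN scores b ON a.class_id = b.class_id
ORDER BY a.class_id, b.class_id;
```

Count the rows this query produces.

LEFT JOIN keeps every row from `classes`; unmatched rows get NULL for `scores`'s columns.
Matching on a.class_id = b.class_id. A NULL in a compared column never satisfies the condition.
- class_id=5: no b row matches, row kept with b columns NULL.
- class_id=8: 1 matching b row(s), so 1 row(s) emitted.
- class_id=NULL: no b row matches, row kept with b columns NULL.
- class_id=6: no b row matches, row kept with b columns NULL.
- class_id=4: 3 matching b row(s), so 3 row(s) emitted.
- class_id=5: no b row matches, row kept with b columns NULL.
- class_id=8: 1 matching b row(s), so 1 row(s) emitted.
- class_id=5: no b row matches, row kept with b columns NULL.
- class_id=1: no b row matches, row kept with b columns NULL.
Total: 5 matched + 6 padded = 11 rows.

11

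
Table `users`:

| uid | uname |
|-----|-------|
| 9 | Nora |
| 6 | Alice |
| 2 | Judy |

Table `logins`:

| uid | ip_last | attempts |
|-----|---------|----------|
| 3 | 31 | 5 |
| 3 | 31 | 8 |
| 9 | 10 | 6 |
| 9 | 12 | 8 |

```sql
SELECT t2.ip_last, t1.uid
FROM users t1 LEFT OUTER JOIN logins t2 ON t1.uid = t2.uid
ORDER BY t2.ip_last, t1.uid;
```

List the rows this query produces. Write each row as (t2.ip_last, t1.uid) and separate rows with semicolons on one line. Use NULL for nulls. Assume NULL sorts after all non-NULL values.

(10, 9); (12, 9); (NULL, 2); (NULL, 6)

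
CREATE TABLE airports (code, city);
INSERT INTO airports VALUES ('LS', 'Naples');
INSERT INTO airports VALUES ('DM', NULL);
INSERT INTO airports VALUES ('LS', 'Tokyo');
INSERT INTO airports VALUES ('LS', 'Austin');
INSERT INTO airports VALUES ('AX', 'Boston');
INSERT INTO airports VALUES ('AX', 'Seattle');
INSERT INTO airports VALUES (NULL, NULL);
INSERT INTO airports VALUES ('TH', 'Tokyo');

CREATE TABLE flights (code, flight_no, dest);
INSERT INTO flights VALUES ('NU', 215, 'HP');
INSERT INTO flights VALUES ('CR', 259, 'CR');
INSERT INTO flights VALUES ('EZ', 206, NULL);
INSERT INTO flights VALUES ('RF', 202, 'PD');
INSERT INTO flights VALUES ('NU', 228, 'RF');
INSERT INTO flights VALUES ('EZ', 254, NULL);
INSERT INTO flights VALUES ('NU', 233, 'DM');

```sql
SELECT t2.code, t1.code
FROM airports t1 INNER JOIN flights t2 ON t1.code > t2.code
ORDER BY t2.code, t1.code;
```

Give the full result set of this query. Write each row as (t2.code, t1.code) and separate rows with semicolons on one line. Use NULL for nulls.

(CR, DM); (CR, LS); (CR, LS); (CR, LS); (CR, TH); (EZ, LS); (EZ, LS); (EZ, LS); (EZ, LS); (EZ, LS); (EZ, LS); (EZ, TH); (EZ, TH); (NU, TH); (NU, TH); (NU, TH); (RF, TH)

INNER JOIN keeps only pairs where the ON condition holds.
Matching on t1.code > t2.code. A NULL in a compared column never satisfies the condition.
- code=LS: 3 matching t2 row(s), so 3 row(s) emitted.
- code=DM: 1 matching t2 row(s), so 1 row(s) emitted.
- code=LS: 3 matching t2 row(s), so 3 row(s) emitted.
- code=LS: 3 matching t2 row(s), so 3 row(s) emitted.
- code=AX: no matching t2 row, dropped.
- code=AX: no matching t2 row, dropped.
- code=NULL: no matching t2 row, dropped.
- code=TH: 7 matching t2 row(s), so 7 row(s) emitted.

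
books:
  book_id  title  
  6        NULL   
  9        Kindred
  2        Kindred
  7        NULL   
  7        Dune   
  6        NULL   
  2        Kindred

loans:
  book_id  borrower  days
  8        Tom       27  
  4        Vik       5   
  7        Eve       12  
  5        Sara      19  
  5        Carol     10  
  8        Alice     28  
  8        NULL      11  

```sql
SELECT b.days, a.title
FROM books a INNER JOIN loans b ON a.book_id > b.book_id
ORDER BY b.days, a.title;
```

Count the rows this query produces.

INNER JOIN keeps only pairs where the ON condition holds.
Matching on a.book_id > b.book_id.
- a (book_id=6) pairs with 3 row(s) of b.
- a (book_id=9) pairs with 7 row(s) of b.
- a (book_id=2) has no partner → excluded.
- a (book_id=7) pairs with 3 row(s) of b.
- a (book_id=7) pairs with 3 row(s) of b.
- a (book_id=6) pairs with 3 row(s) of b.
- a (book_id=2) has no partner → excluded.
Total: 19 rows.

19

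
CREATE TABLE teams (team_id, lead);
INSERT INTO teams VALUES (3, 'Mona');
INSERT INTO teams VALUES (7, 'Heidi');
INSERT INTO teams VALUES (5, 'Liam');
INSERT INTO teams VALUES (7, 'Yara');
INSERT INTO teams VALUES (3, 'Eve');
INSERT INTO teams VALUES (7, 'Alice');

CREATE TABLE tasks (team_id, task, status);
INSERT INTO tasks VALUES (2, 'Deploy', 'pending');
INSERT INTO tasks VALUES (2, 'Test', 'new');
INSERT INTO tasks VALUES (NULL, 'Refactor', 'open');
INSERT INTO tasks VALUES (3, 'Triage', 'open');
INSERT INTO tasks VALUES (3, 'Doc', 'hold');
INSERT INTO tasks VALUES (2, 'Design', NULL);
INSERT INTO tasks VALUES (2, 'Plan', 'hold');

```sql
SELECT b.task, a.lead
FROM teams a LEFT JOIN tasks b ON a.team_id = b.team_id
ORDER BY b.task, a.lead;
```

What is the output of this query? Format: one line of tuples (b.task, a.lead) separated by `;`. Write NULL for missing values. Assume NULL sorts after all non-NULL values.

(Doc, Eve); (Doc, Mona); (Triage, Eve); (Triage, Mona); (NULL, Alice); (NULL, Heidi); (NULL, Liam); (NULL, Yara)

LEFT JOIN keeps every row from `teams`; unmatched rows get NULL for `tasks`'s columns.
Matching on a.team_id = b.team_id. A NULL in a compared column never satisfies the condition.
- a row (team_id=3): matches 2 b row(s) → 2 output row(s).
- a row (team_id=7): no match → kept, b columns NULL.
- a row (team_id=5): no match → kept, b columns NULL.
- a row (team_id=7): no match → kept, b columns NULL.
- a row (team_id=3): matches 2 b row(s) → 2 output row(s).
- a row (team_id=7): no match → kept, b columns NULL.
After projecting and ordering:
b.task | a.lead
Doc | Eve
Doc | Mona
Triage | Eve
Triage | Mona
NULL | Alice
NULL | Heidi
NULL | Liam
NULL | Yara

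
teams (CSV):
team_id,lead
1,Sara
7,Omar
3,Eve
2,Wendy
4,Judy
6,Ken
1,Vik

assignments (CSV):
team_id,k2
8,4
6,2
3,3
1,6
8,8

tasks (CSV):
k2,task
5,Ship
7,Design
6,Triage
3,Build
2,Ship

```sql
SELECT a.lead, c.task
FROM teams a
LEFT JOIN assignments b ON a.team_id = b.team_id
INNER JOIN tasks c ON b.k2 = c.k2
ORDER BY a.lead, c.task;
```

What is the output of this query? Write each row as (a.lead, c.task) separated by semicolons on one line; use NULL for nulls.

(Eve, Build); (Ken, Ship); (Sara, Triage); (Vik, Triage)

Evaluate left to right. First `teams a LEFT JOIN assignments b` on team_id: 7 row(s).
Then INNER JOIN `tasks c` on k2: keep only rows whose b.k2 appears in c.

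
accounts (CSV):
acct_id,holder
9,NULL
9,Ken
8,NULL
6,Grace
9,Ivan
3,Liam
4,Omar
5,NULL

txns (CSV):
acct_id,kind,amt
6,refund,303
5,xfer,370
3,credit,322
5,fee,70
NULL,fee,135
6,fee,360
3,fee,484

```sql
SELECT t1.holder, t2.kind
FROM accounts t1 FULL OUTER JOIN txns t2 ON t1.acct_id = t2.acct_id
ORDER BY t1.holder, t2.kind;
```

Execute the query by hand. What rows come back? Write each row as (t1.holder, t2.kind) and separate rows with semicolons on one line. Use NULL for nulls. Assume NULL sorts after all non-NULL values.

(Grace, fee); (Grace, refund); (Ivan, NULL); (Ken, NULL); (Liam, credit); (Liam, fee); (Omar, NULL); (NULL, fee); (NULL, fee); (NULL, xfer); (NULL, NULL); (NULL, NULL)

FULL OUTER JOIN keeps every row from both sides; unmatched rows get NULL for the other side's columns.
Matching on t1.acct_id = t2.acct_id. A NULL in a compared column never satisfies the condition.
- t1[0] acct_id=9 → no match; kept with NULLs on the t2 side.
- t1[1] acct_id=9 → no match; kept with NULLs on the t2 side.
- t1[2] acct_id=8 → no match; kept with NULLs on the t2 side.
- t1[3] acct_id=6 → 2 match(es) in t2 → 2 row(s).
- t1[4] acct_id=9 → no match; kept with NULLs on the t2 side.
- t1[5] acct_id=3 → 2 match(es) in t2 → 2 row(s).
- t1[6] acct_id=4 → no match; kept with NULLs on the t2 side.
- t1[7] acct_id=5 → 2 match(es) in t2 → 2 row(s).
- plus 1 unmatched t2 row(s), each kept with NULL t1 columns.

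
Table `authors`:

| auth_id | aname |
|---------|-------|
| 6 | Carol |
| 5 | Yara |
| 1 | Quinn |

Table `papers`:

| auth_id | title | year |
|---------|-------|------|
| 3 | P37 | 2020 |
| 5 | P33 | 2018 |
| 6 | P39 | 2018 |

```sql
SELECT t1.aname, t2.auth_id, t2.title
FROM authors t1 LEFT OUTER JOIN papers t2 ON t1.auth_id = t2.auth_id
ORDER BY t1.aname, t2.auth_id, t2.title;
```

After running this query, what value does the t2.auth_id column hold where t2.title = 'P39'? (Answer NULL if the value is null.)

LEFT JOIN keeps every row from `authors`; unmatched rows get NULL for `papers`'s columns.
Matching on t1.auth_id = t2.auth_id.
Matched pairs: 2; unmatched t1 rows kept: 1.

6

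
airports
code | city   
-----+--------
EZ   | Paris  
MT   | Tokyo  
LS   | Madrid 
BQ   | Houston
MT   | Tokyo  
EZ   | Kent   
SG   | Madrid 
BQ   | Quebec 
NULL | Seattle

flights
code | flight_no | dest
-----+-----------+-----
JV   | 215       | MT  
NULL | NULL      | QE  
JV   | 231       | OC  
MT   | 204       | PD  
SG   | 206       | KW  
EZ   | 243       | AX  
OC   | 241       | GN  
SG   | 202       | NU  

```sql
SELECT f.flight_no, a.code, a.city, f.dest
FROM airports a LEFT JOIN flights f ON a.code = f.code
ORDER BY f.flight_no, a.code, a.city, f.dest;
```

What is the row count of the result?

10

LEFT JOIN keeps every row from `airports`; unmatched rows get NULL for `flights`'s columns.
Matching on a.code = f.code. A NULL in a compared column never satisfies the condition.
- a (code=EZ) pairs with 1 row(s) of f.
- a (code=MT) pairs with 1 row(s) of f.
- a (code=LS) has no partner → padded with NULL.
- a (code=BQ) has no partner → padded with NULL.
- a (code=MT) pairs with 1 row(s) of f.
- a (code=EZ) pairs with 1 row(s) of f.
- a (code=SG) pairs with 2 row(s) of f.
- a (code=BQ) has no partner → padded with NULL.
- a (code=NULL) has no partner → padded with NULL.
Total: 6 matched + 4 padded = 10 rows.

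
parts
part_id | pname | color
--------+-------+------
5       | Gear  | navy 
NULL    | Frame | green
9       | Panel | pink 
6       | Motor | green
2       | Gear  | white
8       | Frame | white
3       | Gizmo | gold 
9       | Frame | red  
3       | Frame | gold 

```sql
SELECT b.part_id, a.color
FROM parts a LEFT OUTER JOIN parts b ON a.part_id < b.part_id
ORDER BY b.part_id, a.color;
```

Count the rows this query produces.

LEFT JOIN keeps every row from `parts a`; unmatched rows get NULL for `parts b`'s columns.
Matching on a.part_id < b.part_id. A NULL in a compared column never satisfies the condition.
Matched pairs: 26; unmatched a rows kept: 3.
Total: 26 matched + 3 padded = 29 rows.

29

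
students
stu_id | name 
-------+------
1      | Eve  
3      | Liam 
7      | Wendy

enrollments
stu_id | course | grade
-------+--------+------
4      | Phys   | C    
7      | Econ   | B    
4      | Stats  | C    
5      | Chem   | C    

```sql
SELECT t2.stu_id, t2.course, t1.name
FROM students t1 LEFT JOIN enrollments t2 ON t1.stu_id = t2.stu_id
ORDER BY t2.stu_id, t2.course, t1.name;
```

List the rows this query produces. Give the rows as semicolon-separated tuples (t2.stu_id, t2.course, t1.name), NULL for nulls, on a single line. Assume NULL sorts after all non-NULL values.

LEFT JOIN keeps every row from `students`; unmatched rows get NULL for `enrollments`'s columns.
Matching on t1.stu_id = t2.stu_id.
- t1 (stu_id=1) has no partner → padded with NULL.
- t1 (stu_id=3) has no partner → padded with NULL.
- t1 (stu_id=7) pairs with 1 row(s) of t2.
After projecting and ordering:
t2.stu_id | t2.course | t1.name
7 | Econ | Wendy
NULL | NULL | Eve
NULL | NULL | Liam

(7, Econ, Wendy); (NULL, NULL, Eve); (NULL, NULL, Liam)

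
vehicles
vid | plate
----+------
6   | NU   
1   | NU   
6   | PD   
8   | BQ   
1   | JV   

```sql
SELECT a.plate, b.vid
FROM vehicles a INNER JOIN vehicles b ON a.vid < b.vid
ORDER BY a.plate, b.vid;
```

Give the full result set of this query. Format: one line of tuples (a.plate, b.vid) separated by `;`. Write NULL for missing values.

(JV, 6); (JV, 6); (JV, 8); (NU, 6); (NU, 6); (NU, 8); (NU, 8); (PD, 8)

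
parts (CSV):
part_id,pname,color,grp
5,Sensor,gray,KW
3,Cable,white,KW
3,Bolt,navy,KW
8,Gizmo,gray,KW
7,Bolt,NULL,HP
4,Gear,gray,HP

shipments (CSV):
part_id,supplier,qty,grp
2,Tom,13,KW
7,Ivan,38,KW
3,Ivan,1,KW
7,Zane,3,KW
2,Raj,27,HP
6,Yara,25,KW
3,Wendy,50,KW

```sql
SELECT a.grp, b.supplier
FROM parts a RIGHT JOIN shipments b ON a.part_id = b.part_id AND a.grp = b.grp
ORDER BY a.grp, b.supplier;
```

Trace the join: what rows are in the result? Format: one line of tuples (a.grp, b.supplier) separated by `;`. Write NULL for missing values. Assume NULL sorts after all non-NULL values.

(KW, Ivan); (KW, Ivan); (KW, Wendy); (KW, Wendy); (NULL, Ivan); (NULL, Raj); (NULL, Tom); (NULL, Yara); (NULL, Zane)

RIGHT JOIN keeps every row from `shipments`; unmatched rows get NULL for `parts`'s columns.
Matching on a.part_id = b.part_id AND a.grp = b.grp.
- part_id=5, grp=KW: no matching b row.
- part_id=3, grp=KW: 2 matching b row(s), so 2 row(s) emitted.
- part_id=3, grp=KW: 2 matching b row(s), so 2 row(s) emitted.
- part_id=8, grp=KW: no matching b row.
- part_id=7, grp=HP: no matching b row.
- part_id=4, grp=HP: no matching b row.
- plus 5 unmatched b row(s), each kept with NULL a columns.
After projecting and ordering:
a.grp | b.supplier
KW | Ivan
KW | Ivan
KW | Wendy
KW | Wendy
NULL | Ivan
NULL | Raj
NULL | Tom
NULL | Yara
NULL | Zane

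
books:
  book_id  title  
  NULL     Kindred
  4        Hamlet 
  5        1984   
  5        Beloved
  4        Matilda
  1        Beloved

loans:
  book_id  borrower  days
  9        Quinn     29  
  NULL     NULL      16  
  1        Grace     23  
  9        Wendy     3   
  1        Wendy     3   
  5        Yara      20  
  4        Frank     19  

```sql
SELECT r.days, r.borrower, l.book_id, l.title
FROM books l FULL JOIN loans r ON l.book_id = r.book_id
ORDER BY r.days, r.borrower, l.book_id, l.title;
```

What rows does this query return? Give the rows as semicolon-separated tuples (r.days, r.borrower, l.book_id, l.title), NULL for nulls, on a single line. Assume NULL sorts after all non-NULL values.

(3, Wendy, 1, Beloved); (3, Wendy, NULL, NULL); (16, NULL, NULL, NULL); (19, Frank, 4, Hamlet); (19, Frank, 4, Matilda); (20, Yara, 5, 1984); (20, Yara, 5, Beloved); (23, Grace, 1, Beloved); (29, Quinn, NULL, NULL); (NULL, NULL, NULL, Kindred)

FULL OUTER JOIN keeps every row from both sides; unmatched rows get NULL for the other side's columns.
Matching on l.book_id = r.book_id. A NULL in a compared column never satisfies the condition.
- l[0] book_id=NULL → no match; kept with NULLs on the r side.
- l[1] book_id=4 → 1 match(es) in r → 1 row(s).
- l[2] book_id=5 → 1 match(es) in r → 1 row(s).
- l[3] book_id=5 → 1 match(es) in r → 1 row(s).
- l[4] book_id=4 → 1 match(es) in r → 1 row(s).
- l[5] book_id=1 → 2 match(es) in r → 2 row(s).
- plus 3 unmatched r row(s), each kept with NULL l columns.
After projecting and ordering:
r.days | r.borrower | l.book_id | l.title
3 | Wendy | 1 | Beloved
3 | Wendy | NULL | NULL
16 | NULL | NULL | NULL
19 | Frank | 4 | Hamlet
19 | Frank | 4 | Matilda
20 | Yara | 5 | 1984
20 | Yara | 5 | Beloved
23 | Grace | 1 | Beloved
29 | Quinn | NULL | NULL
NULL | NULL | NULL | Kindred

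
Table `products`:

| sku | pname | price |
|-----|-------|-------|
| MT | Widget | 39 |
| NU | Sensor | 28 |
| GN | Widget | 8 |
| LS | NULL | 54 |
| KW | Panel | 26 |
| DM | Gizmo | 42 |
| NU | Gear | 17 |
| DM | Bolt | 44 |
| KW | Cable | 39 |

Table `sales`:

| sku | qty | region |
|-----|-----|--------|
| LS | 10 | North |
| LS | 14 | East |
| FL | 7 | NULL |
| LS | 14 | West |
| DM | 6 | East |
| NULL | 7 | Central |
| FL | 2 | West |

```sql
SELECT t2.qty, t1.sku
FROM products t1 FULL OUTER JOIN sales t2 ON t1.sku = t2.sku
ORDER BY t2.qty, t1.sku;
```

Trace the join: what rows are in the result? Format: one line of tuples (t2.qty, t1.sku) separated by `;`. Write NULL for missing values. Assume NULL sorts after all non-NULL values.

FULL OUTER JOIN keeps every row from both sides; unmatched rows get NULL for the other side's columns.
Matching on t1.sku = t2.sku. A NULL in a compared column never satisfies the condition.
- t1 (sku=MT) has no partner → padded with NULL.
- t1 (sku=NU) has no partner → padded with NULL.
- t1 (sku=GN) has no partner → padded with NULL.
- t1 (sku=LS) pairs with 3 row(s) of t2.
- t1 (sku=KW) has no partner → padded with NULL.
- t1 (sku=DM) pairs with 1 row(s) of t2.
- t1 (sku=NU) has no partner → padded with NULL.
- t1 (sku=DM) pairs with 1 row(s) of t2.
- t1 (sku=KW) has no partner → padded with NULL.
- 3 t2 row(s) had no t1 match → kept, t1 columns NULL.

(2, NULL); (6, DM); (6, DM); (7, NULL); (7, NULL); (10, LS); (14, LS); (14, LS); (NULL, GN); (NULL, KW); (NULL, KW); (NULL, MT); (NULL, NU); (NULL, NU)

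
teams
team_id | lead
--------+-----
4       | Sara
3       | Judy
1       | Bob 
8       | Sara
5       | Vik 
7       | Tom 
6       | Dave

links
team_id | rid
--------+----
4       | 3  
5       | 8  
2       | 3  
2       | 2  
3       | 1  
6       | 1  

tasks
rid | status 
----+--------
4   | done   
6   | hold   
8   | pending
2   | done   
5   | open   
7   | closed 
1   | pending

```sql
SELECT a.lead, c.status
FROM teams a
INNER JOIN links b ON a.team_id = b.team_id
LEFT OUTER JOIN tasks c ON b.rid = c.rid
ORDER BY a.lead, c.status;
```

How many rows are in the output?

Joins associate left-to-right: teams INNER JOIN links on team_id gives 4 intermediate row(s).
Then LEFT JOIN `tasks c` on rid: each of those 4 rows is kept; rows whose b.rid has no match in c get NULL for c's columns.
Result: 4 row(s).

4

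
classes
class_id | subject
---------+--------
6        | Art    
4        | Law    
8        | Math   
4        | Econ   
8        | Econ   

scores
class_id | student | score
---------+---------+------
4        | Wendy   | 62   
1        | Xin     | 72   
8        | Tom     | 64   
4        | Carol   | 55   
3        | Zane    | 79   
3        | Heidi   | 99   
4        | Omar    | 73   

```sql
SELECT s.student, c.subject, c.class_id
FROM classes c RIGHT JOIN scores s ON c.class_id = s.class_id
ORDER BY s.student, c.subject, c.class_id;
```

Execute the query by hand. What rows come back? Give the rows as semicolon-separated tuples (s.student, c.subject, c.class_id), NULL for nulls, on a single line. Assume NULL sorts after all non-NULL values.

(Carol, Econ, 4); (Carol, Law, 4); (Heidi, NULL, NULL); (Omar, Econ, 4); (Omar, Law, 4); (Tom, Econ, 8); (Tom, Math, 8); (Wendy, Econ, 4); (Wendy, Law, 4); (Xin, NULL, NULL); (Zane, NULL, NULL)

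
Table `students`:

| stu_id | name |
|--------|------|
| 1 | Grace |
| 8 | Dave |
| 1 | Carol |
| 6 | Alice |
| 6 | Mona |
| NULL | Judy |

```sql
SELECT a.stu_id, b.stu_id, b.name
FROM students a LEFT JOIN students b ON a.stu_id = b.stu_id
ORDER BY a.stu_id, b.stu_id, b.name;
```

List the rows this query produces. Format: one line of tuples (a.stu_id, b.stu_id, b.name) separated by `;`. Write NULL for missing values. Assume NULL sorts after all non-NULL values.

(1, 1, Carol); (1, 1, Carol); (1, 1, Grace); (1, 1, Grace); (6, 6, Alice); (6, 6, Alice); (6, 6, Mona); (6, 6, Mona); (8, 8, Dave); (NULL, NULL, NULL)

LEFT JOIN keeps every row from `students a`; unmatched rows get NULL for `students b`'s columns.
Matching on a.stu_id = b.stu_id. A NULL in a compared column never satisfies the condition.
Matched pairs: 9; unmatched a rows kept: 1.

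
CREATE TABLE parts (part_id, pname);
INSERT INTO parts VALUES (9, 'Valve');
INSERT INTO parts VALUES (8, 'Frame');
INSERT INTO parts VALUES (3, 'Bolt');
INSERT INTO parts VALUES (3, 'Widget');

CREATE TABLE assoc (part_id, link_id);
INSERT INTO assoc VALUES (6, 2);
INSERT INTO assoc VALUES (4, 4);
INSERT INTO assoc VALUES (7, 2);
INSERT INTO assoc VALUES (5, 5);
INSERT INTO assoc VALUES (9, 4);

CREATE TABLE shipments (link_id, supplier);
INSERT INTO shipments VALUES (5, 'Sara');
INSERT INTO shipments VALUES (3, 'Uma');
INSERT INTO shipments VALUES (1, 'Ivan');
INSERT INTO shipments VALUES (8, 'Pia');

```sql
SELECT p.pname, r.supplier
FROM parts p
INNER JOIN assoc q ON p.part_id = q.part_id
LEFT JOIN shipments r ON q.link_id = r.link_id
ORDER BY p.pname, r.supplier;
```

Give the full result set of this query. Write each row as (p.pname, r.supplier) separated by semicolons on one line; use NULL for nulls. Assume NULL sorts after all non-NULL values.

(Valve, NULL)

Joins associate left-to-right: parts INNER JOIN assoc on part_id gives 1 intermediate row(s).
Then LEFT JOIN `shipments r` on link_id: each of those 1 rows is kept; rows whose q.link_id has no match in r get NULL for r's columns.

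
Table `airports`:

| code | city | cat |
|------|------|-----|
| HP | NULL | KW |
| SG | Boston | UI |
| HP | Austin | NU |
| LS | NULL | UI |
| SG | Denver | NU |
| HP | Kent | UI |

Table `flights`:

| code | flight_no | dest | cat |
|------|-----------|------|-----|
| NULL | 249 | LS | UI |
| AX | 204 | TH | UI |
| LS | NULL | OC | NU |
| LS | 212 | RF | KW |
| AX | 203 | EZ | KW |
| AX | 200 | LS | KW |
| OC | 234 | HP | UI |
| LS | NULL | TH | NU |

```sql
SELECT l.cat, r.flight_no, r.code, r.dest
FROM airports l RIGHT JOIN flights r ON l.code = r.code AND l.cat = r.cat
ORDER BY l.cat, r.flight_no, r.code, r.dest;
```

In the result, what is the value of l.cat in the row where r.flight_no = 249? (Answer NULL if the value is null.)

NULL

RIGHT JOIN keeps every row from `flights`; unmatched rows get NULL for `airports`'s columns.
Matching on l.code = r.code AND l.cat = r.cat. A NULL in a compared column never satisfies the condition.
Matched pairs: 0; unmatched r rows kept: 8.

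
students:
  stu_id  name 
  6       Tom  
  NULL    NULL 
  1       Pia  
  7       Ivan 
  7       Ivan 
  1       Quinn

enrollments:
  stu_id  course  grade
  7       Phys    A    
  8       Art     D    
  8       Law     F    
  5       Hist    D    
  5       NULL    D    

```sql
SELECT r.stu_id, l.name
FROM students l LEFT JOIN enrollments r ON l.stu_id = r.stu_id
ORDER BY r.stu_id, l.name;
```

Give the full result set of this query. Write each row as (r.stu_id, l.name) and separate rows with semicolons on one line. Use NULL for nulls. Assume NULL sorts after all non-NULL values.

LEFT JOIN keeps every row from `students`; unmatched rows get NULL for `enrollments`'s columns.
Matching on l.stu_id = r.stu_id. A NULL in a compared column never satisfies the condition.
Matched pairs: 2; unmatched l rows kept: 4.

(7, Ivan); (7, Ivan); (NULL, Pia); (NULL, Quinn); (NULL, Tom); (NULL, NULL)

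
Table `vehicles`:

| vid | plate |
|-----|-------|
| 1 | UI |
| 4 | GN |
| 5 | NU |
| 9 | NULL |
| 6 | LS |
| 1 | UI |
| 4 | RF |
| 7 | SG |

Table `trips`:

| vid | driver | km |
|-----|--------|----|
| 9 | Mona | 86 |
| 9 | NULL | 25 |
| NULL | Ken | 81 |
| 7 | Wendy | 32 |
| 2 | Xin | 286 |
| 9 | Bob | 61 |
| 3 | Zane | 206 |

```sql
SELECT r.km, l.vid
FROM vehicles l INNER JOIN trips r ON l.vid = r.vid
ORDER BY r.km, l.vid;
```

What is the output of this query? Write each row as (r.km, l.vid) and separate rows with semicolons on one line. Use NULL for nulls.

INNER JOIN keeps only pairs where the ON condition holds.
Matching on l.vid = r.vid. A NULL in a compared column never satisfies the condition.
Matched pairs: 4.

(25, 9); (32, 7); (61, 9); (86, 9)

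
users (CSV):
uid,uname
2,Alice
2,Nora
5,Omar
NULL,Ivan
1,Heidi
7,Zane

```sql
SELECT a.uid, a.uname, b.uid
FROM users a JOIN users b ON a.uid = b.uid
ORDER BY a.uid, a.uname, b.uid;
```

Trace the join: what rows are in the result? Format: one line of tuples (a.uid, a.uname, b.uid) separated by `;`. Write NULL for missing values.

(1, Heidi, 1); (2, Alice, 2); (2, Alice, 2); (2, Nora, 2); (2, Nora, 2); (5, Omar, 5); (7, Zane, 7)

INNER JOIN keeps only pairs where the ON condition holds.
Matching on a.uid = b.uid. A NULL in a compared column never satisfies the condition.
- a (uid=2) pairs with 2 row(s) of b.
- a (uid=2) pairs with 2 row(s) of b.
- a (uid=5) pairs with 1 row(s) of b.
- a (uid=NULL) has no partner → excluded.
- a (uid=1) pairs with 1 row(s) of b.
- a (uid=7) pairs with 1 row(s) of b.
After projecting and ordering:
a.uid | a.uname | b.uid
1 | Heidi | 1
2 | Alice | 2
2 | Alice | 2
2 | Nora | 2
2 | Nora | 2
5 | Omar | 5
7 | Zane | 7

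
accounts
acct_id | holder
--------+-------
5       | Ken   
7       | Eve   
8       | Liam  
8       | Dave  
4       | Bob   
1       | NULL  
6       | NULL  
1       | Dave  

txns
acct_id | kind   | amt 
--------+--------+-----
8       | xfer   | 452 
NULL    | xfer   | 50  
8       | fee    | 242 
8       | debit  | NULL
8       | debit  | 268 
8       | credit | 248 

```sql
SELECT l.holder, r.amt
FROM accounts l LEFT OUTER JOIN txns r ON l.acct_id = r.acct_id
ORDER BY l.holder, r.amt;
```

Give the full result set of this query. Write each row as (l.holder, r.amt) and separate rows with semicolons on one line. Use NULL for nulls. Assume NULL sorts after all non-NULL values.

LEFT JOIN keeps every row from `accounts`; unmatched rows get NULL for `txns`'s columns.
Matching on l.acct_id = r.acct_id. A NULL in a compared column never satisfies the condition.
- acct_id=5: no r row matches, row kept with r columns NULL.
- acct_id=7: no r row matches, row kept with r columns NULL.
- acct_id=8: 5 matching r row(s), so 5 row(s) emitted.
- acct_id=8: 5 matching r row(s), so 5 row(s) emitted.
- acct_id=4: no r row matches, row kept with r columns NULL.
- acct_id=1: no r row matches, row kept with r columns NULL.
- acct_id=6: no r row matches, row kept with r columns NULL.
- acct_id=1: no r row matches, row kept with r columns NULL.

(Bob, NULL); (Dave, 242); (Dave, 248); (Dave, 268); (Dave, 452); (Dave, NULL); (Dave, NULL); (Eve, NULL); (Ken, NULL); (Liam, 242); (Liam, 248); (Liam, 268); (Liam, 452); (Liam, NULL); (NULL, NULL); (NULL, NULL)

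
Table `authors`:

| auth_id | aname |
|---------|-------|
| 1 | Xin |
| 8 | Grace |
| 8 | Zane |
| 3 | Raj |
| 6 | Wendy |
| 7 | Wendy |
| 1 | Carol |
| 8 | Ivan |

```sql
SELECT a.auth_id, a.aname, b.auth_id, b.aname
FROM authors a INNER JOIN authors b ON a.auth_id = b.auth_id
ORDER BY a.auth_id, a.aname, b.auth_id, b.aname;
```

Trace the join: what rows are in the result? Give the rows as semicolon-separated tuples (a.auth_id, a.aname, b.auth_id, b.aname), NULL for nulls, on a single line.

(1, Carol, 1, Carol); (1, Carol, 1, Xin); (1, Xin, 1, Carol); (1, Xin, 1, Xin); (3, Raj, 3, Raj); (6, Wendy, 6, Wendy); (7, Wendy, 7, Wendy); (8, Grace, 8, Grace); (8, Grace, 8, Ivan); (8, Grace, 8, Zane); (8, Ivan, 8, Grace); (8, Ivan, 8, Ivan); (8, Ivan, 8, Zane); (8, Zane, 8, Grace); (8, Zane, 8, Ivan); (8, Zane, 8, Zane)

INNER JOIN keeps only pairs where the ON condition holds.
Matching on a.auth_id = b.auth_id.
Matched pairs: 16.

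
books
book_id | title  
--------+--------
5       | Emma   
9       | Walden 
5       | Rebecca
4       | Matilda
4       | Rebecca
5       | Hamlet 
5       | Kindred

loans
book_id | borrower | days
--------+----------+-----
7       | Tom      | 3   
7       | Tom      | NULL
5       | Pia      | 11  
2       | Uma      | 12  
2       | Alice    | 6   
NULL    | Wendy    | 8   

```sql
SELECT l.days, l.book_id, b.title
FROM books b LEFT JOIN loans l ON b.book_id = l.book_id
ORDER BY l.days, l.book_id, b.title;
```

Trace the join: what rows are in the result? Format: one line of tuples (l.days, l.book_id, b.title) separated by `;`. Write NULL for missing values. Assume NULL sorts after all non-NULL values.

(11, 5, Emma); (11, 5, Hamlet); (11, 5, Kindred); (11, 5, Rebecca); (NULL, NULL, Matilda); (NULL, NULL, Rebecca); (NULL, NULL, Walden)

LEFT JOIN keeps every row from `books`; unmatched rows get NULL for `loans`'s columns.
Matching on b.book_id = l.book_id. A NULL in a compared column never satisfies the condition.
- b (book_id=5) pairs with 1 row(s) of l.
- b (book_id=9) has no partner → padded with NULL.
- b (book_id=5) pairs with 1 row(s) of l.
- b (book_id=4) has no partner → padded with NULL.
- b (book_id=4) has no partner → padded with NULL.
- b (book_id=5) pairs with 1 row(s) of l.
- b (book_id=5) pairs with 1 row(s) of l.
After projecting and ordering:
l.days | l.book_id | b.title
11 | 5 | Emma
11 | 5 | Hamlet
11 | 5 | Kindred
11 | 5 | Rebecca
NULL | NULL | Matilda
NULL | NULL | Rebecca
NULL | NULL | Walden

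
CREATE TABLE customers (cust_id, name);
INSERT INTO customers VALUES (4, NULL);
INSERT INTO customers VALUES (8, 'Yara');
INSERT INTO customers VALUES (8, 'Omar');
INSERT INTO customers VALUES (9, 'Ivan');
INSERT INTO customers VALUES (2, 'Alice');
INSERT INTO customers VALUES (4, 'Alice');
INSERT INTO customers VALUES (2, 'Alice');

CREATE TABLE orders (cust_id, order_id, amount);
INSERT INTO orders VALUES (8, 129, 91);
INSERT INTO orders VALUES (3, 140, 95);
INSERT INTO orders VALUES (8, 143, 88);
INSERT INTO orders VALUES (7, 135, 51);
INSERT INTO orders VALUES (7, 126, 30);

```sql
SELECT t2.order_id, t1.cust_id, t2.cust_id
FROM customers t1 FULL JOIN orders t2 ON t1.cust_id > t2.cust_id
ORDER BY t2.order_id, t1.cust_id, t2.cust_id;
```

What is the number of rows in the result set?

15

FULL OUTER JOIN keeps every row from both sides; unmatched rows get NULL for the other side's columns.
Matching on t1.cust_id > t2.cust_id.
- t1 row (cust_id=4): matches 1 t2 row(s) → 1 output row(s).
- t1 row (cust_id=8): matches 3 t2 row(s) → 3 output row(s).
- t1 row (cust_id=8): matches 3 t2 row(s) → 3 output row(s).
- t1 row (cust_id=9): matches 5 t2 row(s) → 5 output row(s).
- t1 row (cust_id=2): no match → kept, t2 columns NULL.
- t1 row (cust_id=4): matches 1 t2 row(s) → 1 output row(s).
- t1 row (cust_id=2): no match → kept, t2 columns NULL.
Total: 13 matched + 2 padded = 15 rows.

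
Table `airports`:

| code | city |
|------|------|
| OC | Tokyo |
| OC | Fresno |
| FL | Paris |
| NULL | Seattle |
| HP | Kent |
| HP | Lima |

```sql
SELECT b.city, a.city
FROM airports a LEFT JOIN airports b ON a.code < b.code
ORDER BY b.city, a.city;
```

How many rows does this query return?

LEFT JOIN keeps every row from `airports a`; unmatched rows get NULL for `airports b`'s columns.
Matching on a.code < b.code. A NULL in a compared column never satisfies the condition.
- code=OC: no b row matches, row kept with b columns NULL.
- code=OC: no b row matches, row kept with b columns NULL.
- code=FL: 4 matching b row(s), so 4 row(s) emitted.
- code=NULL: no b row matches, row kept with b columns NULL.
- code=HP: 2 matching b row(s), so 2 row(s) emitted.
- code=HP: 2 matching b row(s), so 2 row(s) emitted.
Total: 8 matched + 3 padded = 11 rows.

11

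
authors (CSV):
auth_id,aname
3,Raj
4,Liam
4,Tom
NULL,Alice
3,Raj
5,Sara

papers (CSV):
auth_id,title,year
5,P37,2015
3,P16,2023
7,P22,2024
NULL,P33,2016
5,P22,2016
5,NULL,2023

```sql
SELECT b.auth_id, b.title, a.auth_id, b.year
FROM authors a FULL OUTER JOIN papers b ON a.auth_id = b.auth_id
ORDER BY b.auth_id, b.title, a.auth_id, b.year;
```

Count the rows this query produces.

10

FULL OUTER JOIN keeps every row from both sides; unmatched rows get NULL for the other side's columns.
Matching on a.auth_id = b.auth_id. A NULL in a compared column never satisfies the condition.
- auth_id=3: 1 matching b row(s), so 1 row(s) emitted.
- auth_id=4: no b row matches, row kept with b columns NULL.
- auth_id=4: no b row matches, row kept with b columns NULL.
- auth_id=NULL: no b row matches, row kept with b columns NULL.
- auth_id=3: 1 matching b row(s), so 1 row(s) emitted.
- auth_id=5: 3 matching b row(s), so 3 row(s) emitted.
- plus 2 unmatched b row(s), each kept with NULL a columns.
Total: 5 matched + 5 padded = 10 rows.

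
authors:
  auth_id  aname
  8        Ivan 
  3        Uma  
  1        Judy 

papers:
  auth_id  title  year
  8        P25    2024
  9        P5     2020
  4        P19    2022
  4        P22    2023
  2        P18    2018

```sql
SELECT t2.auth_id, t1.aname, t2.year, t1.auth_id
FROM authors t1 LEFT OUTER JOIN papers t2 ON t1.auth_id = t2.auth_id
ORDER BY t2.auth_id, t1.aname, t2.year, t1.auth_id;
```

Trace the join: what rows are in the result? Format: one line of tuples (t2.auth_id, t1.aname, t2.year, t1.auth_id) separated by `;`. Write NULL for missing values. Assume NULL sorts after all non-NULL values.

LEFT JOIN keeps every row from `authors`; unmatched rows get NULL for `papers`'s columns.
Matching on t1.auth_id = t2.auth_id.
Matched pairs: 1; unmatched t1 rows kept: 2.

(8, Ivan, 2024, 8); (NULL, Judy, NULL, 1); (NULL, Uma, NULL, 3)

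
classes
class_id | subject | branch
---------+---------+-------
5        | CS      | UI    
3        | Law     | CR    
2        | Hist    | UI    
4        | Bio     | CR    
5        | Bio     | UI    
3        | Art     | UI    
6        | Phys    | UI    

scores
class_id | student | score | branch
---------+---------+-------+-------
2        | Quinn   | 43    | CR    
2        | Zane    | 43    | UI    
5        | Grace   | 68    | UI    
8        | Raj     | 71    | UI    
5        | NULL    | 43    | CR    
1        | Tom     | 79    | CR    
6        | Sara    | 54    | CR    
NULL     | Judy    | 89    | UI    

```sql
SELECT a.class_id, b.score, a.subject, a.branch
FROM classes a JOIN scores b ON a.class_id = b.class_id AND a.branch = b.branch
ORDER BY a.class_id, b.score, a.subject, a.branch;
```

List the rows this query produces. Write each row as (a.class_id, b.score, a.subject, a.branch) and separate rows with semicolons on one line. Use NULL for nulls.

INNER JOIN keeps only pairs where the ON condition holds.
Matching on a.class_id = b.class_id AND a.branch = b.branch. A NULL in a compared column never satisfies the condition.
Matched pairs: 3.

(2, 43, Hist, UI); (5, 68, Bio, UI); (5, 68, CS, UI)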